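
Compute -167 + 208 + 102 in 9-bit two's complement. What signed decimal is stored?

-167 + 208 = 41 (000101001)
41 + 102 = 143 (010001111)

143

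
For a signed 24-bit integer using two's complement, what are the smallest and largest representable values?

Minimum: −2^23 = -8388608.
Maximum: 2^23 − 1 = 8388607.

min = -8388608, max = 8388607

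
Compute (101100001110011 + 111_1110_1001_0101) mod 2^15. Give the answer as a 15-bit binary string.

101011100001000

  101100001110011
+ 111111010010101
= 101011100001000  (discard carry-out 1)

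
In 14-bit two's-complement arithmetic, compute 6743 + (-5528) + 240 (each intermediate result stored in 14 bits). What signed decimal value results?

1455

6743 + (-5528) = 1215 (00010010111111)
1215 + 240 = 1455 (00010110101111)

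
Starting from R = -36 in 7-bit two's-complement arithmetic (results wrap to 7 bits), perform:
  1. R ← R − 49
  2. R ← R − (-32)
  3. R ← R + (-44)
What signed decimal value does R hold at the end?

31

Start: R = -36 = 1011100.
R = -36 − 49 = -85; wraps to 43 = 0101011
R = 43 − (-32) = 75; wraps to -53 = 1001011
R = -53 + (-44) = -97; wraps to 31 = 0011111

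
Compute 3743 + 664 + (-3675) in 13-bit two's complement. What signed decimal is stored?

3743 + 664 = 4407 → wraps to -3785 (1000100110111)
-3785 + (-3675) = -7460 → wraps to 732 (0001011011100)

732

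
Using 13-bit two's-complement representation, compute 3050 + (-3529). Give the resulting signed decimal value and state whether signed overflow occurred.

-479; no overflow

3050 → 0101111101010
-3529 → 1001000110111
  0101111101010
+ 1001000110111
= 1111000100001
Result 1111000100001: MSB = 1 → 7713 − 8192 = -479.
Addends have opposite signs, so signed overflow cannot occur.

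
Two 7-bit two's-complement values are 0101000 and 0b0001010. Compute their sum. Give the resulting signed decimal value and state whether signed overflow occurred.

0101000 = 40 (signed)
0b0001010 → 0001010 = 10 (signed)
  0101000
+ 0001010
= 0110010
Result 0110010: MSB = 0 → value 50.
Both addends are non-negative and so is the stored result: no signed overflow.

50; no overflow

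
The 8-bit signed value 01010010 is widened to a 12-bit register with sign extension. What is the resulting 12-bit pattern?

MSB of 01010010 is 0; replicate it into the new high bits.
0000|01010010 → 000001010010 (still 82).

000001010010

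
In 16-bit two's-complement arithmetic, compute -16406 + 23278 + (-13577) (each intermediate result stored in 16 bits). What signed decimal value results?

-16406 + 23278 = 6872 (0001101011011000)
6872 + (-13577) = -6705 (1110010111001111)

-6705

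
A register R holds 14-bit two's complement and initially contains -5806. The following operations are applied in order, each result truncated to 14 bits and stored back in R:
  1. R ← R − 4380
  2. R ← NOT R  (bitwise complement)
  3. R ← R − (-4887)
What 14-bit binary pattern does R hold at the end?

11101011100000

Start: R = -5806 = 10100101010010.
R = -5806 − 4380 = -10186; wraps to 6198 = 01100000110110
R = NOT 01100000110110 = 10011111001001 = -6199
R = -6199 − (-4887) = -1312 = 11101011100000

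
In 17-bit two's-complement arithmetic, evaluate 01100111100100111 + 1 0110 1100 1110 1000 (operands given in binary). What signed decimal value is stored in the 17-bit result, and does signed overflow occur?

15375; no overflow

01100111100100111 = 53031 (signed)
1 0110 1100 1110 1000 → 10110110011101000 = -37656 (signed)
  01100111100100111
+ 10110110011101000
= 00011110000001111  (discard carry-out 1)
Result 00011110000001111: MSB = 0 → value 15375.
Addends have opposite signs, so signed overflow cannot occur.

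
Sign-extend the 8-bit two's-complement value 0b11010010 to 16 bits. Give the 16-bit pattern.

1111111111010010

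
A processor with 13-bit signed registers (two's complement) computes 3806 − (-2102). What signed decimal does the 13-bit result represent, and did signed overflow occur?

3806 → 0111011011110
-2102 → 1011111001010
Subtract via negate-and-add: invert 1011111001010 + 1 = 0100000110110 (i.e. 2102).
  0111011011110
+ 0100000110110
= 1011100010100
Result 1011100010100: MSB = 1 → 5908 − 8192 = -2284.
Both addends (after negating the subtrahend) are non-negative but the stored result is negative: signed overflow. The true value 3806 − (-2102) = 5908 lies outside [-4096, 4095].

-2284; overflow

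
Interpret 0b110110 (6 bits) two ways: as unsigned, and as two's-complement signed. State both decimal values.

unsigned = 54, signed = -10

Unsigned: 110110 = 54.
Signed: MSB=1 → 54 − 64 = -10.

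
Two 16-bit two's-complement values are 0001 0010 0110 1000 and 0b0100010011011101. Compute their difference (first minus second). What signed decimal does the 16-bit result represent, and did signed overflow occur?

0001 0010 0110 1000 → 0001001001101000 = 4712 (signed)
0b0100010011011101 → 0100010011011101 = 17629 (signed)
Subtract via negate-and-add: invert 0100010011011101 + 1 = 1011101100100011 (i.e. -17629).
  0001001001101000
+ 1011101100100011
= 1100110110001011
Result 1100110110001011: MSB = 1 → 52619 − 65536 = -12917.
Addends (after negating the subtrahend) have opposite signs, so signed overflow cannot occur.

-12917; no overflow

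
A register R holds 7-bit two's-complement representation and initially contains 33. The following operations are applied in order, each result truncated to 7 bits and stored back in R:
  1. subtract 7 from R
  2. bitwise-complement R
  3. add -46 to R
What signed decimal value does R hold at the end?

55

Start: R = 33 = 0100001.
R = 33 − 7 = 26 = 0011010
R = NOT 0011010 = 1100101 = -27
R = -27 + (-46) = -73; wraps to 55 = 0110111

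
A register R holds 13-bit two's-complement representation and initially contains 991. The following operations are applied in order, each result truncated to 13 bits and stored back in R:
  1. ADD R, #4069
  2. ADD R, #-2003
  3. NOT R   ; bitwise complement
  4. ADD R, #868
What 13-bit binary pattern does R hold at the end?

1011101110010

Start: R = 991 = 0001111011111.
R = 991 + 4069 = 5060; wraps to -3132 = 1001111000100
R = -3132 + (-2003) = -5135; wraps to 3057 = 0101111110001
R = NOT 0101111110001 = 1010000001110 = -3058
R = -3058 + 868 = -2190 = 1011101110010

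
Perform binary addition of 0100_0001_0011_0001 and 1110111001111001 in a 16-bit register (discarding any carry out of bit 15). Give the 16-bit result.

0010111110101010

  0100000100110001
+ 1110111001111001
= 0010111110101010  (discard carry-out 1)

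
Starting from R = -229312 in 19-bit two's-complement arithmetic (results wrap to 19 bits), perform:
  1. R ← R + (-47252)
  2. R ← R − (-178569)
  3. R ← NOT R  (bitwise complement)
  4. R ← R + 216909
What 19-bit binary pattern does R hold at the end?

Start: R = -229312 = 1001000000001000000.
R = -229312 + (-47252) = -276564; wraps to 247724 = 0111100011110101100
R = 247724 − (-178569) = 426293; wraps to -97995 = 1101000000100110101
R = NOT 1101000000100110101 = 0010111111011001010 = 97994
R = 97994 + 216909 = 314903; wraps to -209385 = 1001100111000010111

1001100111000010111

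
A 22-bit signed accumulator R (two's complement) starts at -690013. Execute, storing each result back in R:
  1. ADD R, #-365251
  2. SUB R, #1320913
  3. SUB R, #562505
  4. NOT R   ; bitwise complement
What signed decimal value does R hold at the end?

-1255623

Start: R = -690013 = 1101010111100010100011.
R = -690013 + (-365251) = -1055264 = 1011111110010111100000
R = -1055264 − 1320913 = -2376177; wraps to 1818127 = 0110111011111000001111
R = 1818127 − 562505 = 1255622 = 0100110010100011000110
R = NOT 0100110010100011000110 = 1011001101011100111001 = -1255623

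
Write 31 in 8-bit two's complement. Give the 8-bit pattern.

00011111

31 is non-negative, so write it directly in 8 bits: 00011111.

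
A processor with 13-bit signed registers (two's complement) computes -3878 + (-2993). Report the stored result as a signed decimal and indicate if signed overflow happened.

1321; overflow

-3878 → 1000011011010
-2993 → 1010001001111
  1000011011010
+ 1010001001111
= 0010100101001  (discard carry-out 1)
Result 0010100101001: MSB = 0 → value 1321.
Both addends are negative but the stored result is non-negative: signed overflow. The true value -3878 + (-2993) = -6871 lies outside [-4096, 4095].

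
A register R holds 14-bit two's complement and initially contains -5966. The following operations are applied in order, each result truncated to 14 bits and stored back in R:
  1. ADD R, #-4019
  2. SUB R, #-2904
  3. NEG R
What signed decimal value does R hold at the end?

7081

Start: R = -5966 = 10100010110010.
R = -5966 + (-4019) = -9985; wraps to 6399 = 01100011111111
R = 6399 − (-2904) = 9303; wraps to -7081 = 10010001010111
R = −(-7081) = 7081 = 01101110101001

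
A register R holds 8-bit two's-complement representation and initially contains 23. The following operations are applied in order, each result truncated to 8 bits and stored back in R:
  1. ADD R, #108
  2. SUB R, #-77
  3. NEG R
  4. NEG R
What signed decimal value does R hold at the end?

-48

Start: R = 23 = 00010111.
R = 23 + 108 = 131; wraps to -125 = 10000011
R = -125 − (-77) = -48 = 11010000
R = −(-48) = 48 = 00110000
R = −(48) = -48 = 11010000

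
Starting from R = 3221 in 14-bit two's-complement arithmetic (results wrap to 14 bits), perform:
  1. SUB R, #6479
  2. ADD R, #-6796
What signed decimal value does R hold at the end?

Start: R = 3221 = 00110010010101.
R = 3221 − 6479 = -3258 = 11001101000110
R = -3258 + (-6796) = -10054; wraps to 6330 = 01100010111010

6330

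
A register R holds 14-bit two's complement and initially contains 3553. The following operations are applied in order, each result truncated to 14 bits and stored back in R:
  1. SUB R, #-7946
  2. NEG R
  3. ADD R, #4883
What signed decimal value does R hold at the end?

-6616

Start: R = 3553 = 00110111100001.
R = 3553 − (-7946) = 11499; wraps to -4885 = 10110011101011
R = −(-4885) = 4885 = 01001100010101
R = 4885 + 4883 = 9768; wraps to -6616 = 10011000101000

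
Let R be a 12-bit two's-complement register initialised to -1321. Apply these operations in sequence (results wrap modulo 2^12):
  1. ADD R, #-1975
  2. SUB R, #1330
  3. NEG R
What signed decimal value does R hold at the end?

Start: R = -1321 = 101011010111.
R = -1321 + (-1975) = -3296; wraps to 800 = 001100100000
R = 800 − 1330 = -530 = 110111101110
R = −(-530) = 530 = 001000010010

530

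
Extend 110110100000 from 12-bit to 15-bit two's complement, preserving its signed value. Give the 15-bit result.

111110110100000

MSB of 110110100000 is 1; replicate it into the new high bits.
111|110110100000 → 111110110100000 (still -608).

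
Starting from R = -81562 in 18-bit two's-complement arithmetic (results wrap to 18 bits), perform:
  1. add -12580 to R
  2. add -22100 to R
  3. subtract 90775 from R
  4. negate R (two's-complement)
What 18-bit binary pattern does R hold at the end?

110010100010101001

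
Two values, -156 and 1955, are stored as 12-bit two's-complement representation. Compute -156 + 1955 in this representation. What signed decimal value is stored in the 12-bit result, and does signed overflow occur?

-156 → 111101100100
1955 → 011110100011
  111101100100
+ 011110100011
= 011100000111  (discard carry-out 1)
Result 011100000111: MSB = 0 → value 1799.
Addends have opposite signs, so signed overflow cannot occur.

1799; no overflow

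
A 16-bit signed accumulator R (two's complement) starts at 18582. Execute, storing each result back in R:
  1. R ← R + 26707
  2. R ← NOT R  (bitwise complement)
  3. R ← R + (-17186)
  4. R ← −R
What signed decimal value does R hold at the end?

Start: R = 18582 = 0100100010010110.
R = 18582 + 26707 = 45289; wraps to -20247 = 1011000011101001
R = NOT 1011000011101001 = 0100111100010110 = 20246
R = 20246 + (-17186) = 3060 = 0000101111110100
R = −(3060) = -3060 = 1111010000001100

-3060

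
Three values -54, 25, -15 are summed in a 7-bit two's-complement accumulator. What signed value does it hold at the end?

-44

-54 + 25 = -29 (1100011)
-29 + (-15) = -44 (1010100)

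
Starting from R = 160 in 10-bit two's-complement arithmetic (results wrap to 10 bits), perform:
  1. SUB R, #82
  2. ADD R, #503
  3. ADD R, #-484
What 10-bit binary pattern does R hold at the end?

Start: R = 160 = 0010100000.
R = 160 − 82 = 78 = 0001001110
R = 78 + 503 = 581; wraps to -443 = 1001000101
R = -443 + (-484) = -927; wraps to 97 = 0001100001

0001100001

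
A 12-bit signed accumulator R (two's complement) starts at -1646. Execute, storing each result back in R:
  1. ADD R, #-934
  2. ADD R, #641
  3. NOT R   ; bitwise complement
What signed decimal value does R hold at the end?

1938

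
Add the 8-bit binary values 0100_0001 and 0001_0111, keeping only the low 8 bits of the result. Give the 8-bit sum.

01011000

  01000001
+ 00010111
= 01011000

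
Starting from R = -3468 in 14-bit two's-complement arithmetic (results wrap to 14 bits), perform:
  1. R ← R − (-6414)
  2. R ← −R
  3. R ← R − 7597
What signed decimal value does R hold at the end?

Start: R = -3468 = 11001001110100.
R = -3468 − (-6414) = 2946 = 00101110000010
R = −(2946) = -2946 = 11010001111110
R = -2946 − 7597 = -10543; wraps to 5841 = 01011011010001

5841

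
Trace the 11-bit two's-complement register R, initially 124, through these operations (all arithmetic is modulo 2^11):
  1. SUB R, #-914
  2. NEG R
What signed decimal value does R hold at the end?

Start: R = 124 = 00001111100.
R = 124 − (-914) = 1038; wraps to -1010 = 10000001110
R = −(-1010) = 1010 = 01111110010

1010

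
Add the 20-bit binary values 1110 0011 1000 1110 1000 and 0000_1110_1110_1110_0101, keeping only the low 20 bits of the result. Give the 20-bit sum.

  11100011100011101000
+ 00001110111011100101
= 11110010011111001101

11110010011111001101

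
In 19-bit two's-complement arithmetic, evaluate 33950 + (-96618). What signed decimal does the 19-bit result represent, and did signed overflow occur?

-62668; no overflow

33950 → 0001000010010011110
-96618 → 1101000011010010110
  0001000010010011110
+ 1101000011010010110
= 1110000101100110100
Result 1110000101100110100: MSB = 1 → 461620 − 524288 = -62668.
Addends have opposite signs, so signed overflow cannot occur.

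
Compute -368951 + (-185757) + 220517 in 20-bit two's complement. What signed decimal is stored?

-334191

-368951 + (-185757) = -554708 → wraps to 493868 (01111000100100101100)
493868 + 220517 = 714385 → wraps to -334191 (10101110011010010001)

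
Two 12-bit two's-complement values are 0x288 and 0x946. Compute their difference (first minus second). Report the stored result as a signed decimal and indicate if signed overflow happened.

-1726; overflow

0x288 = 001010001000 = 648 (signed)
0x946 = 100101000110 = -1722 (signed)
Subtract via negate-and-add: invert 100101000110 + 1 = 011010111010 (i.e. 1722).
  001010001000
+ 011010111010
= 100101000010
Result 100101000010: MSB = 1 → 2370 − 4096 = -1726.
Both addends (after negating the subtrahend) are non-negative but the stored result is negative: signed overflow. The true value 648 − (-1722) = 2370 lies outside [-2048, 2047].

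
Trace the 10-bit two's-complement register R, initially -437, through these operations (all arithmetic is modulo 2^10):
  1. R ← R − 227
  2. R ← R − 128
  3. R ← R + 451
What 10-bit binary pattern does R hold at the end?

1010101011

Start: R = -437 = 1001001011.
R = -437 − 227 = -664; wraps to 360 = 0101101000
R = 360 − 128 = 232 = 0011101000
R = 232 + 451 = 683; wraps to -341 = 1010101011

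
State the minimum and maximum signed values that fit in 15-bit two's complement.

Minimum: −2^14 = -16384.
Maximum: 2^14 − 1 = 16383.

min = -16384, max = 16383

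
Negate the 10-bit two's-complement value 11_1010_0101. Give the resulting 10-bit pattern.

Invert: 0001011010. Add 1: 0001011011.

0001011011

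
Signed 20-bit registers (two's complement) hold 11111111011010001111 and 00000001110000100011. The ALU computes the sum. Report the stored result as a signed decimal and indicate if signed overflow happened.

4786; no overflow

11111111011010001111 = -2417 (signed)
00000001110000100011 = 7203 (signed)
  11111111011010001111
+ 00000001110000100011
= 00000001001010110010  (discard carry-out 1)
Result 00000001001010110010: MSB = 0 → value 4786.
Addends have opposite signs, so signed overflow cannot occur.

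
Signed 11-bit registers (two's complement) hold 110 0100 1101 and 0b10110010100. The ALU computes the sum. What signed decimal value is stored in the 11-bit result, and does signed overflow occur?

993; overflow

110 0100 1101 → 11001001101 = -435 (signed)
0b10110010100 → 10110010100 = -620 (signed)
  11001001101
+ 10110010100
= 01111100001  (discard carry-out 1)
Result 01111100001: MSB = 0 → value 993.
Both addends are negative but the stored result is non-negative: signed overflow. The true value -435 + (-620) = -1055 lies outside [-1024, 1023].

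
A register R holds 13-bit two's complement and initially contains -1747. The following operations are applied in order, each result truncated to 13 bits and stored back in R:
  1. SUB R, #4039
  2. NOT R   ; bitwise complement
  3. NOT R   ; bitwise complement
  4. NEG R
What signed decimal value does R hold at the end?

Start: R = -1747 = 1100100101101.
R = -1747 − 4039 = -5786; wraps to 2406 = 0100101100110
R = NOT 0100101100110 = 1011010011001 = -2407
R = NOT 1011010011001 = 0100101100110 = 2406
R = −(2406) = -2406 = 1011010011010

-2406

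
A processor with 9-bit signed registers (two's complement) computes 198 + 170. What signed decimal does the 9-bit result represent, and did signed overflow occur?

-144; overflow

198 → 011000110
170 → 010101010
  011000110
+ 010101010
= 101110000
Result 101110000: MSB = 1 → 368 − 512 = -144.
Both addends are non-negative but the stored result is negative: signed overflow. The true value 198 + 170 = 368 lies outside [-256, 255].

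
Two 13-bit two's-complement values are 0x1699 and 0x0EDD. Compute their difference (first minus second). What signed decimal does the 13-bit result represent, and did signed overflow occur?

1980; overflow

0x1699 = 1011010011001 = -2407 (signed)
0x0EDD = 0111011011101 = 3805 (signed)
Subtract via negate-and-add: invert 0111011011101 + 1 = 1000100100011 (i.e. -3805).
  1011010011001
+ 1000100100011
= 0011110111100  (discard carry-out 1)
Result 0011110111100: MSB = 0 → value 1980.
Both addends (after negating the subtrahend) are negative but the stored result is non-negative: signed overflow. The true value -2407 − 3805 = -6212 lies outside [-4096, 4095].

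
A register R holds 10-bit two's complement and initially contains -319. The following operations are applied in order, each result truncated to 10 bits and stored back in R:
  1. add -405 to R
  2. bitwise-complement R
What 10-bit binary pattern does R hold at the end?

Start: R = -319 = 1011000001.
R = -319 + (-405) = -724; wraps to 300 = 0100101100
R = NOT 0100101100 = 1011010011 = -301

1011010011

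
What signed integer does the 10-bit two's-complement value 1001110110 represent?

-394

MSB is 1, so the value is negative.
Unsigned reading: 630. Subtract 2^10 = 1024: 630 − 1024 = -394.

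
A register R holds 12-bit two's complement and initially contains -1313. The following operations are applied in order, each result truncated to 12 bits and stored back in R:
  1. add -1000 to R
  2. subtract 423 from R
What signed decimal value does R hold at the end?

Start: R = -1313 = 101011011111.
R = -1313 + (-1000) = -2313; wraps to 1783 = 011011110111
R = 1783 − 423 = 1360 = 010101010000

1360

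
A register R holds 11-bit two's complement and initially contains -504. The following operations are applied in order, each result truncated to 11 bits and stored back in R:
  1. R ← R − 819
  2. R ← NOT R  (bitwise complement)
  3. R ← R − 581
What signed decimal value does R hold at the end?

741

Start: R = -504 = 11000001000.
R = -504 − 819 = -1323; wraps to 725 = 01011010101
R = NOT 01011010101 = 10100101010 = -726
R = -726 − 581 = -1307; wraps to 741 = 01011100101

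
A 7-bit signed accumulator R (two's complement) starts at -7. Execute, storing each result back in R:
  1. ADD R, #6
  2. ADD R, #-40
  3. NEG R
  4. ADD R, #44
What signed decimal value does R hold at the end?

Start: R = -7 = 1111001.
R = -7 + 6 = -1 = 1111111
R = -1 + (-40) = -41 = 1010111
R = −(-41) = 41 = 0101001
R = 41 + 44 = 85; wraps to -43 = 1010101

-43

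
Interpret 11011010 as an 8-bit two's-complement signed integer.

-38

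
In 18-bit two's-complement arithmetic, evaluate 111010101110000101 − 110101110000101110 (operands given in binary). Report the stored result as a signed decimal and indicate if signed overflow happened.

20311; no overflow

111010101110000101 = -21627 (signed)
110101110000101110 = -41938 (signed)
Subtract via negate-and-add: invert 110101110000101110 + 1 = 001010001111010010 (i.e. 41938).
  111010101110000101
+ 001010001111010010
= 000100111101010111  (discard carry-out 1)
Result 000100111101010111: MSB = 0 → value 20311.
Addends (after negating the subtrahend) have opposite signs, so signed overflow cannot occur.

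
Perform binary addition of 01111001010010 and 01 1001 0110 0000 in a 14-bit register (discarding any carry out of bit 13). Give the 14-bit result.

  01111001010010
+ 01100101100000
= 11011110110010

11011110110010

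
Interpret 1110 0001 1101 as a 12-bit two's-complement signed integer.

-483

MSB is 1, so the value is negative.
Unsigned reading: 3613. Subtract 2^12 = 4096: 3613 − 4096 = -483.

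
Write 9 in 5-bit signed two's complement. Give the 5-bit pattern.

01001

9 is non-negative, so write it directly in 5 bits: 01001.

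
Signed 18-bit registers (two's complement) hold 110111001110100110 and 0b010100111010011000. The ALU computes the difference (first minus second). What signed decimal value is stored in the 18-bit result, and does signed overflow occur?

-121586; no overflow

110111001110100110 = -35930 (signed)
0b010100111010011000 → 010100111010011000 = 85656 (signed)
Subtract via negate-and-add: invert 010100111010011000 + 1 = 101011000101101000 (i.e. -85656).
  110111001110100110
+ 101011000101101000
= 100010010100001110  (discard carry-out 1)
Result 100010010100001110: MSB = 1 → 140558 − 262144 = -121586.
Both addends (after negating the subtrahend) are negative and so is the stored result: no signed overflow.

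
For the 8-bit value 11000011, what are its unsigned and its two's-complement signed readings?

unsigned = 195, signed = -61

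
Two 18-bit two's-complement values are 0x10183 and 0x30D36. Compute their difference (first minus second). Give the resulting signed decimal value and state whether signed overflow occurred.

128077; no overflow

0x10183 = 010000000110000011 = 65923 (signed)
0x30D36 = 110000110100110110 = -62154 (signed)
Subtract via negate-and-add: invert 110000110100110110 + 1 = 001111001011001010 (i.e. 62154).
  010000000110000011
+ 001111001011001010
= 011111010001001101
Result 011111010001001101: MSB = 0 → value 128077.
Both addends (after negating the subtrahend) are non-negative and so is the stored result: no signed overflow.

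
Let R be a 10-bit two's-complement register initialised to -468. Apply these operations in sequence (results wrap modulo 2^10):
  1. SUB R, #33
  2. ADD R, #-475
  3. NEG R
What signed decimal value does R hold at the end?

-48

Start: R = -468 = 1000101100.
R = -468 − 33 = -501 = 1000001011
R = -501 + (-475) = -976; wraps to 48 = 0000110000
R = −(48) = -48 = 1111010000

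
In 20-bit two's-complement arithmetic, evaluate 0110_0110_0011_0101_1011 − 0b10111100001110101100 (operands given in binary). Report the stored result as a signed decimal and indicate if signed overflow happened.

-352337; overflow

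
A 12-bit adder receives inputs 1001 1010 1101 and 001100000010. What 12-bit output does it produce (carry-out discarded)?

  100110101101
+ 001100000010
= 110010101111

110010101111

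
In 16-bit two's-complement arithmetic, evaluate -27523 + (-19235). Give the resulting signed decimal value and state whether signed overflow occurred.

-27523 → 1001010001111101
-19235 → 1011010011011101
  1001010001111101
+ 1011010011011101
= 0100100101011010  (discard carry-out 1)
Result 0100100101011010: MSB = 0 → value 18778.
Both addends are negative but the stored result is non-negative: signed overflow. The true value -27523 + (-19235) = -46758 lies outside [-32768, 32767].

18778; overflow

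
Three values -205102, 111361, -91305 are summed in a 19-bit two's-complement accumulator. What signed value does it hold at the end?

-205102 + 111361 = -93741 (1101001000111010011)
-93741 + (-91305) = -185046 (1010010110100101010)

-185046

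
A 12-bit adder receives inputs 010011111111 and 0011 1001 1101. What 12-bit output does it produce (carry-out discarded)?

100010011100

  010011111111
+ 001110011101
= 100010011100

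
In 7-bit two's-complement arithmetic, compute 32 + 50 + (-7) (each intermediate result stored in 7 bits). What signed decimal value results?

-53

32 + 50 = 82 → wraps to -46 (1010010)
-46 + (-7) = -53 (1001011)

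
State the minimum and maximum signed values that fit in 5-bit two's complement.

min = -16, max = 15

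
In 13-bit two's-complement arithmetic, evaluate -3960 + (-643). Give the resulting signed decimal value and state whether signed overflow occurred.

3589; overflow

-3960 → 1000010001000
-643 → 1110101111101
  1000010001000
+ 1110101111101
= 0111000000101  (discard carry-out 1)
Result 0111000000101: MSB = 0 → value 3589.
Both addends are negative but the stored result is non-negative: signed overflow. The true value -3960 + (-643) = -4603 lies outside [-4096, 4095].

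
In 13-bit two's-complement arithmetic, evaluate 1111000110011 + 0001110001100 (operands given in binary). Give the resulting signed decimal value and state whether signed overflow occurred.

1111000110011 = -461 (signed)
0001110001100 = 908 (signed)
  1111000110011
+ 0001110001100
= 0000110111111  (discard carry-out 1)
Result 0000110111111: MSB = 0 → value 447.
Addends have opposite signs, so signed overflow cannot occur.

447; no overflow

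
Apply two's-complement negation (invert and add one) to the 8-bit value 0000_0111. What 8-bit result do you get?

11111001

Invert: 11111000. Add 1: 11111001.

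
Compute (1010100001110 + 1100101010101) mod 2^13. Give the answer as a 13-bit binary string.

0111001100011

  1010100001110
+ 1100101010101
= 0111001100011  (discard carry-out 1)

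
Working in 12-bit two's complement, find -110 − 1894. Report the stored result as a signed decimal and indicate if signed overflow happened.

-110 → 111110010010
1894 → 011101100110
Subtract via negate-and-add: invert 011101100110 + 1 = 100010011010 (i.e. -1894).
  111110010010
+ 100010011010
= 100000101100  (discard carry-out 1)
Result 100000101100: MSB = 1 → 2092 − 4096 = -2004.
Both addends (after negating the subtrahend) are negative and so is the stored result: no signed overflow.

-2004; no overflow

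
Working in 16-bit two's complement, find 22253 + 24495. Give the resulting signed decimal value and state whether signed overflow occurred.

-18788; overflow

22253 → 0101011011101101
24495 → 0101111110101111
  0101011011101101
+ 0101111110101111
= 1011011010011100
Result 1011011010011100: MSB = 1 → 46748 − 65536 = -18788.
Both addends are non-negative but the stored result is negative: signed overflow. The true value 22253 + 24495 = 46748 lies outside [-32768, 32767].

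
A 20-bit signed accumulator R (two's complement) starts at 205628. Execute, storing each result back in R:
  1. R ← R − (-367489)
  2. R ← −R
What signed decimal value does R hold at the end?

475459

Start: R = 205628 = 00110010001100111100.
R = 205628 − (-367489) = 573117; wraps to -475459 = 10001011111010111101
R = −(-475459) = 475459 = 01110100000101000011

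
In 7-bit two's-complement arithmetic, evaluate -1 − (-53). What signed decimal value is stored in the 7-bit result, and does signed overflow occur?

-1 → 1111111
-53 → 1001011
Subtract via negate-and-add: invert 1001011 + 1 = 0110101 (i.e. 53).
  1111111
+ 0110101
= 0110100  (discard carry-out 1)
Result 0110100: MSB = 0 → value 52.
Addends (after negating the subtrahend) have opposite signs, so signed overflow cannot occur.

52; no overflow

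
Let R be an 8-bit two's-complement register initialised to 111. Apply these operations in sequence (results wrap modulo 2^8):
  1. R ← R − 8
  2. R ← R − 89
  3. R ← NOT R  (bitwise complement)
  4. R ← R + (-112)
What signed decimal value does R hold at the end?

Start: R = 111 = 01101111.
R = 111 − 8 = 103 = 01100111
R = 103 − 89 = 14 = 00001110
R = NOT 00001110 = 11110001 = -15
R = -15 + (-112) = -127 = 10000001

-127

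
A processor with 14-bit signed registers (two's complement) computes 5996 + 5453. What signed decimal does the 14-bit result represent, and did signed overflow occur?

-4935; overflow

5996 → 01011101101100
5453 → 01010101001101
  01011101101100
+ 01010101001101
= 10110010111001
Result 10110010111001: MSB = 1 → 11449 − 16384 = -4935.
Both addends are non-negative but the stored result is negative: signed overflow. The true value 5996 + 5453 = 11449 lies outside [-8192, 8191].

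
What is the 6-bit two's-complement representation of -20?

101100

|-20| = 20 = 010100 in 6 bits.
Invert the bits: 101011. Add 1: 101100.
Check: 101100 reads as 44 − 64 = -20.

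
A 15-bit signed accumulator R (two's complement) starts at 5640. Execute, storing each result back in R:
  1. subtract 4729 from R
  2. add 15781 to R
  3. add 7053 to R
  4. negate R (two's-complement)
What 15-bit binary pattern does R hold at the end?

Start: R = 5640 = 001011000001000.
R = 5640 − 4729 = 911 = 000001110001111
R = 911 + 15781 = 16692; wraps to -16076 = 100000100110100
R = -16076 + 7053 = -9023 = 101110011000001
R = −(-9023) = 9023 = 010001100111111

010001100111111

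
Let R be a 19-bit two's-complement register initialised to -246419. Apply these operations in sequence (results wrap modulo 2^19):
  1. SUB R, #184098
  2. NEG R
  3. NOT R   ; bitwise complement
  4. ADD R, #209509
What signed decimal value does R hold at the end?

Start: R = -246419 = 1000011110101101101.
R = -246419 − 184098 = -430517; wraps to 93771 = 0010110111001001011
R = −(93771) = -93771 = 1101001000110110101
R = NOT 1101001000110110101 = 0010110111001001010 = 93770
R = 93770 + 209509 = 303279; wraps to -221009 = 1001010000010101111

-221009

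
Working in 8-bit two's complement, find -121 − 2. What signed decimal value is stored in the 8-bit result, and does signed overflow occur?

-121 → 10000111
2 → 00000010
Subtract via negate-and-add: invert 00000010 + 1 = 11111110 (i.e. -2).
  10000111
+ 11111110
= 10000101  (discard carry-out 1)
Result 10000101: MSB = 1 → 133 − 256 = -123.
Both addends (after negating the subtrahend) are negative and so is the stored result: no signed overflow.

-123; no overflow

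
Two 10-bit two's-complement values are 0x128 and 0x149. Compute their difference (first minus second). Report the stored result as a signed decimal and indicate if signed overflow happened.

0x128 = 0100101000 = 296 (signed)
0x149 = 0101001001 = 329 (signed)
Subtract via negate-and-add: invert 0101001001 + 1 = 1010110111 (i.e. -329).
  0100101000
+ 1010110111
= 1111011111
Result 1111011111: MSB = 1 → 991 − 1024 = -33.
Addends (after negating the subtrahend) have opposite signs, so signed overflow cannot occur.

-33; no overflow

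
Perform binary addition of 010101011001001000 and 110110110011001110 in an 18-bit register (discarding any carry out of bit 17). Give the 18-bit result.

001100001100010110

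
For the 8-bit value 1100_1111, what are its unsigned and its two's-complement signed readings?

unsigned = 207, signed = -49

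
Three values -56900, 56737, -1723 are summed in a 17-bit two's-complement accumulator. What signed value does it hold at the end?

-1886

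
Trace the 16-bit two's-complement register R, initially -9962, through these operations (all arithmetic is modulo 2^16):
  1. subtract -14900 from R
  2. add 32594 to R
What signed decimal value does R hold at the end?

-28004

Start: R = -9962 = 1101100100010110.
R = -9962 − (-14900) = 4938 = 0001001101001010
R = 4938 + 32594 = 37532; wraps to -28004 = 1001001010011100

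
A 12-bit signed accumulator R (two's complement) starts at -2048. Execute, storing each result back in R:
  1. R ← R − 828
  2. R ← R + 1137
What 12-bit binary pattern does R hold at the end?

100100110101

Start: R = -2048 = 100000000000.
R = -2048 − 828 = -2876; wraps to 1220 = 010011000100
R = 1220 + 1137 = 2357; wraps to -1739 = 100100110101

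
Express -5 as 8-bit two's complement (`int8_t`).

|-5| = 5 = 00000101 in 8 bits.
Invert the bits: 11111010. Add 1: 11111011.

11111011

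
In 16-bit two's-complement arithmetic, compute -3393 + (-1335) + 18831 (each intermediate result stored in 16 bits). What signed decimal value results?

14103

-3393 + (-1335) = -4728 (1110110110001000)
-4728 + 18831 = 14103 (0011011100010111)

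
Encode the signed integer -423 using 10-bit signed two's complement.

|-423| = 423 = 0110100111 in 10 bits.
Invert the bits: 1001011000. Add 1: 1001011001.
Check: 1001011001 reads as 601 − 1024 = -423.

1001011001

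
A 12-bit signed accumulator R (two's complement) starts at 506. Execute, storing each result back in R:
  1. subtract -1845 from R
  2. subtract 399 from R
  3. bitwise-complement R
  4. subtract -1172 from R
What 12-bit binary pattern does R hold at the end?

110011110011

Start: R = 506 = 000111111010.
R = 506 − (-1845) = 2351; wraps to -1745 = 100100101111
R = -1745 − 399 = -2144; wraps to 1952 = 011110100000
R = NOT 011110100000 = 100001011111 = -1953
R = -1953 − (-1172) = -781 = 110011110011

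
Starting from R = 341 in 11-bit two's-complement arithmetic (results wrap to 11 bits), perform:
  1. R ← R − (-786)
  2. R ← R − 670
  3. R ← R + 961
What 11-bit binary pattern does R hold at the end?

10110001010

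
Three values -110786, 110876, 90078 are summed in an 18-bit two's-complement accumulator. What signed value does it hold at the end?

-110786 + 110876 = 90 (000000000001011010)
90 + 90078 = 90168 (010110000000111000)

90168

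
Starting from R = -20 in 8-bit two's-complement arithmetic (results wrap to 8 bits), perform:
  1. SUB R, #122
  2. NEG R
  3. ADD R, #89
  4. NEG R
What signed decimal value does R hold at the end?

Start: R = -20 = 11101100.
R = -20 − 122 = -142; wraps to 114 = 01110010
R = −(114) = -114 = 10001110
R = -114 + 89 = -25 = 11100111
R = −(-25) = 25 = 00011001

25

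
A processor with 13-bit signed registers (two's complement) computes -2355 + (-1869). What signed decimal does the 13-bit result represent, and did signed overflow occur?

3968; overflow

-2355 → 1011011001101
-1869 → 1100010110011
  1011011001101
+ 1100010110011
= 0111110000000  (discard carry-out 1)
Result 0111110000000: MSB = 0 → value 3968.
Both addends are negative but the stored result is non-negative: signed overflow. The true value -2355 + (-1869) = -4224 lies outside [-4096, 4095].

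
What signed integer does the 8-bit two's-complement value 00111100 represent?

60

MSB is 0, so the value is non-negative: 00111100 = 60.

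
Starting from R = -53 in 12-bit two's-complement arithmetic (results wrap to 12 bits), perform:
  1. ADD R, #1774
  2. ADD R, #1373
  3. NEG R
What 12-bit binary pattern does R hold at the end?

001111101010

Start: R = -53 = 111111001011.
R = -53 + 1774 = 1721 = 011010111001
R = 1721 + 1373 = 3094; wraps to -1002 = 110000010110
R = −(-1002) = 1002 = 001111101010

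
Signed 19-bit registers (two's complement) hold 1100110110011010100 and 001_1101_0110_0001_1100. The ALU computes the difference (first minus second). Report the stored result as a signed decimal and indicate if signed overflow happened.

1100110110011010100 = -103212 (signed)
001_1101_0110_0001_1100 → 0011101011000011100 = 120348 (signed)
Subtract via negate-and-add: invert 0011101011000011100 + 1 = 1100010100111100100 (i.e. -120348).
  1100110110011010100
+ 1100010100111100100
= 1001001011010111000  (discard carry-out 1)
Result 1001001011010111000: MSB = 1 → 300728 − 524288 = -223560.
Both addends (after negating the subtrahend) are negative and so is the stored result: no signed overflow.

-223560; no overflow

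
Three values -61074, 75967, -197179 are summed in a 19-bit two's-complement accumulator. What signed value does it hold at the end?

-182286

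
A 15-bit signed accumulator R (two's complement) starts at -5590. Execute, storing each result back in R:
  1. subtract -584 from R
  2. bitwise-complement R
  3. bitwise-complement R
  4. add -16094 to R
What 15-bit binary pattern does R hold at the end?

010110110010100

Start: R = -5590 = 110101000101010.
R = -5590 − (-584) = -5006 = 110110001110010
R = NOT 110110001110010 = 001001110001101 = 5005
R = NOT 001001110001101 = 110110001110010 = -5006
R = -5006 + (-16094) = -21100; wraps to 11668 = 010110110010100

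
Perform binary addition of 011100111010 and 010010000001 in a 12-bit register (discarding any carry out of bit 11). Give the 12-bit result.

101110111011

  011100111010
+ 010010000001
= 101110111011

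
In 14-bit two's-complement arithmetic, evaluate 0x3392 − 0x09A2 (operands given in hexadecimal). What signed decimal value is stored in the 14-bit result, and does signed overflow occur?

0x3392 = 11001110010010 = -3182 (signed)
0x09A2 = 00100110100010 = 2466 (signed)
Subtract via negate-and-add: invert 00100110100010 + 1 = 11011001011110 (i.e. -2466).
  11001110010010
+ 11011001011110
= 10100111110000  (discard carry-out 1)
Result 10100111110000: MSB = 1 → 10736 − 16384 = -5648.
Both addends (after negating the subtrahend) are negative and so is the stored result: no signed overflow.

-5648; no overflow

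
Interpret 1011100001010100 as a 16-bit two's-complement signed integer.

-18348

MSB is 1, so the value is negative.
Invert: 0100011110101011. Add 1: 0100011110101100 = 18348. So the value is −18348.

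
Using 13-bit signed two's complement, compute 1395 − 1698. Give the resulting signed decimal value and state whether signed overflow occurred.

-303; no overflow

1395 → 0010101110011
1698 → 0011010100010
Subtract via negate-and-add: invert 0011010100010 + 1 = 1100101011110 (i.e. -1698).
  0010101110011
+ 1100101011110
= 1111011010001
Result 1111011010001: MSB = 1 → 7889 − 8192 = -303.
Addends (after negating the subtrahend) have opposite signs, so signed overflow cannot occur.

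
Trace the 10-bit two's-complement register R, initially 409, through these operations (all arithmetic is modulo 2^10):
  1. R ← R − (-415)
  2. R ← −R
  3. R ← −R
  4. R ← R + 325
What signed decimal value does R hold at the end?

125

Start: R = 409 = 0110011001.
R = 409 − (-415) = 824; wraps to -200 = 1100111000
R = −(-200) = 200 = 0011001000
R = −(200) = -200 = 1100111000
R = -200 + 325 = 125 = 0001111101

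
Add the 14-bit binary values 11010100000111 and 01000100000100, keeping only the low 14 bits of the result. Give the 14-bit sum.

00011000001011

  11010100000111
+ 01000100000100
= 00011000001011  (discard carry-out 1)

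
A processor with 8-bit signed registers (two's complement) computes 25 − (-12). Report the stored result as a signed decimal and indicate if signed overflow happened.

37; no overflow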